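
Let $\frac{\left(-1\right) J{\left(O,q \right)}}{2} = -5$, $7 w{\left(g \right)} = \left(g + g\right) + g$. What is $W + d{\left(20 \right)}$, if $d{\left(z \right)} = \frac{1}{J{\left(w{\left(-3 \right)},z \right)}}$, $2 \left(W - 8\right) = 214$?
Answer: $\frac{1151}{10} \approx 115.1$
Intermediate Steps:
$w{\left(g \right)} = \frac{3 g}{7}$ ($w{\left(g \right)} = \frac{\left(g + g\right) + g}{7} = \frac{2 g + g}{7} = \frac{3 g}{7}$)
$J{\left(O,q \right)} = 10$ ($J{\left(O,q \right)} = \left(-2\right) \left(-5\right) = 10$)
$W = 115$ ($W = 8 + \frac{1}{2} \cdot 214 = 8 + 107 = 115$)
$d{\left(z \right)} = \frac{1}{10}$
$W + d{\left(20 \right)} = 115 + \frac{1}{10} = \frac{1151}{10}$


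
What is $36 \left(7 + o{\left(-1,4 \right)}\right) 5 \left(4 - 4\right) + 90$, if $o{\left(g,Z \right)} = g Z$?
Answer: $90$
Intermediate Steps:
$o{\left(g,Z \right)} = Z g$
$36 \left(7 + o{\left(-1,4 \right)}\right) 5 \left(4 - 4\right) + 90 = 36 \left(7 + 4 \left(-1\right)\right) 5 \left(4 - 4\right) + 90 = 36 \left(7 - 4\right) 5 \cdot 0 + 90 = 36 \cdot 3 \cdot 0 + 90 = 36 \cdot 0 + 90 = 0 + 90 = 90$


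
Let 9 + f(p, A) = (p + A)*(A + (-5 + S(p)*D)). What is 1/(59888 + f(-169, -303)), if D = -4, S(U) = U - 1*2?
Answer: -1/117593 ≈ -8.5039e-6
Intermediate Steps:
S(U) = -2 + U (S(U) = U - 2 = -2 + U)
f(p, A) = -9 + (A + p)*(3 + A - 4*p) (f(p, A) = -9 + (p + A)*(A + (-5 + (-2 + p)*(-4))) = -9 + (A + p)*(A + (-5 + (8 - 4*p))) = -9 + (A + p)*(A + (3 - 4*p)) = -9 + (A + p)*(3 + A - 4*p))
1/(59888 + f(-169, -303)) = 1/(59888 + (-9 + (-303)² - 4*(-169)² + 3*(-303) + 3*(-169) - 3*(-303)*(-169))) = 1/(59888 + (-9 + 91809 - 4*28561 - 909 - 507 - 153621)) = 1/(59888 + (-9 + 91809 - 114244 - 909 - 507 - 153621)) = 1/(59888 - 177481) = 1/(-117593) = -1/117593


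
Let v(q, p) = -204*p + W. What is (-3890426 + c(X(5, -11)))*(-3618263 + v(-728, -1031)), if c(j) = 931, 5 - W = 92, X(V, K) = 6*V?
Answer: 13255500086870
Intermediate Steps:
W = -87 (W = 5 - 1*92 = 5 - 92 = -87)
v(q, p) = -87 - 204*p (v(q, p) = -204*p - 87 = -87 - 204*p)
(-3890426 + c(X(5, -11)))*(-3618263 + v(-728, -1031)) = (-3890426 + 931)*(-3618263 + (-87 - 204*(-1031))) = -3889495*(-3618263 + (-87 + 210324)) = -3889495*(-3618263 + 210237) = -3889495*(-3408026) = 13255500086870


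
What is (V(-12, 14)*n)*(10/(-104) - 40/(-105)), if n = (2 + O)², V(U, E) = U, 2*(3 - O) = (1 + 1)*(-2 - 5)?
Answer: -44784/91 ≈ -492.13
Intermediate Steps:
O = 10 (O = 3 - (1 + 1)*(-2 - 5)/2 = 3 - (-7) = 3 - ½*(-14) = 3 + 7 = 10)
n = 144 (n = (2 + 10)² = 12² = 144)
(V(-12, 14)*n)*(10/(-104) - 40/(-105)) = (-12*144)*(10/(-104) - 40/(-105)) = -1728*(10*(-1/104) - 40*(-1/105)) = -1728*(-5/52 + 8/21) = -1728*311/1092 = -44784/91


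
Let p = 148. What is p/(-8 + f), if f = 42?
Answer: 74/17 ≈ 4.3529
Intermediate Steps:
p/(-8 + f) = 148/(-8 + 42) = 148/34 = (1/34)*148 = 74/17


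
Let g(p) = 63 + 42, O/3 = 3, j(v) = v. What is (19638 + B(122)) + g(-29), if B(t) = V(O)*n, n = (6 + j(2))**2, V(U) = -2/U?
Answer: 177559/9 ≈ 19729.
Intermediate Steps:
O = 9 (O = 3*3 = 9)
g(p) = 105
n = 64 (n = (6 + 2)**2 = 8**2 = 64)
B(t) = -128/9 (B(t) = -2/9*64 = -128/9)
(19638 + B(122)) + g(-29) = (19638 - 128/9) + 105 = 176614/9 + 105 = 177559/9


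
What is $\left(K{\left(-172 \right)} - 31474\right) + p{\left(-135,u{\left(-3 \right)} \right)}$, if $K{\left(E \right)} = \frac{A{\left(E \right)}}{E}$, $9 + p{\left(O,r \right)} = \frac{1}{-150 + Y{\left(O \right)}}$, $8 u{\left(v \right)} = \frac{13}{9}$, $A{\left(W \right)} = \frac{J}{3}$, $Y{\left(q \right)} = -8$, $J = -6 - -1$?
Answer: $- \frac{1283372875}{40764} \approx -31483.0$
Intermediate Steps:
$J = -5$ ($J = -6 + 1 = -5$)
$A{\left(W \right)} = - \frac{5}{3}$
$u{\left(v \right)} = \frac{13}{72}$ ($u{\left(v \right)} = \frac{13 \cdot \frac{1}{9}}{8} = \frac{1}{8} \cdot \frac{13}{9} = \frac{13}{72}$)
$p{\left(O,r \right)} = - \frac{1423}{158}$ ($p{\left(O,r \right)} = -9 + \frac{1}{-150 - 8} = -9 + \frac{1}{-158} = -9 - \frac{1}{158} = - \frac{1423}{158}$)
$K{\left(E \right)} = - \frac{5}{3 E}$
$\left(K{\left(-172 \right)} - 31474\right) + p{\left(-135,u{\left(-3 \right)} \right)} = \left(- \frac{5}{3 \left(-172\right)} - 31474\right) - \frac{1423}{158} = \left(\left(- \frac{5}{3}\right) \left(- \frac{1}{172}\right) - 31474\right) - \frac{1423}{158} = \left(\frac{5}{516} - 31474\right) - \frac{1423}{158} = - \frac{16240579}{516} - \frac{1423}{158} = - \frac{1283372875}{40764}$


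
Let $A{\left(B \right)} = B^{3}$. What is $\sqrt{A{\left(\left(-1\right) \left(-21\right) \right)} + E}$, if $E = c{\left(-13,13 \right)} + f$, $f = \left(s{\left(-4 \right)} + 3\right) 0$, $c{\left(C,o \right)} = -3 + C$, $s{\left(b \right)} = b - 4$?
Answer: $43 \sqrt{5} \approx 96.151$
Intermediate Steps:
$s{\left(b \right)} = -4 + b$
$f = 0$ ($f = \left(\left(-4 - 4\right) + 3\right) 0 = \left(-8 + 3\right) 0 = \left(-5\right) 0 = 0$)
$E = -16$ ($E = \left(-3 - 13\right) + 0 = -16 + 0 = -16$)
$\sqrt{A{\left(\left(-1\right) \left(-21\right) \right)} + E} = \sqrt{\left(\left(-1\right) \left(-21\right)\right)^{3} - 16} = \sqrt{21^{3} - 16} = \sqrt{9261 - 16} = \sqrt{9245} = 43 \sqrt{5}$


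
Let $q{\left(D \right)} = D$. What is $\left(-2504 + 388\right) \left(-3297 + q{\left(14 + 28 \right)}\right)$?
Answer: $6887580$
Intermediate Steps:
$\left(-2504 + 388\right) \left(-3297 + q{\left(14 + 28 \right)}\right) = \left(-2504 + 388\right) \left(-3297 + \left(14 + 28\right)\right) = - 2116 \left(-3297 + 42\right) = \left(-2116\right) \left(-3255\right) = 6887580$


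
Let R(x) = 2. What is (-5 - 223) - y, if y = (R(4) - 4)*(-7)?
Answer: -242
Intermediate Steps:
y = 14 (y = (2 - 4)*(-7) = -2*(-7) = 14)
(-5 - 223) - y = (-5 - 223) - 1*14 = -228 - 14 = -242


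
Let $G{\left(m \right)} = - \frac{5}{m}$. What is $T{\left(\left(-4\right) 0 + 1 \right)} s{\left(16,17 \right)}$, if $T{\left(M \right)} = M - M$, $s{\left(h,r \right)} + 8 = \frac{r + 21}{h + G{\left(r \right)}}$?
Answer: $0$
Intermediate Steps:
$s{\left(h,r \right)} = -8 + \frac{21 + r}{h - \frac{5}{r}}$ ($s{\left(h,r \right)} = -8 + \frac{r + 21}{h - \frac{5}{r}} = -8 + \frac{21 + r}{h - \frac{5}{r}}$)
$T{\left(M \right)} = 0$
$T{\left(\left(-4\right) 0 + 1 \right)} s{\left(16,17 \right)} = 0 \frac{40 - 17 \left(-21 - 17 + 8 \cdot 16\right)}{-5 + 16 \cdot 17} = 0 \frac{40 - 17 \left(-21 - 17 + 128\right)}{-5 + 272} = 0 \frac{40 - 17 \cdot 90}{267} = 0 \frac{40 - 1530}{267} = 0 \cdot \frac{1}{267} \left(-1490\right) = 0 \left(- \frac{1490}{267}\right) = 0$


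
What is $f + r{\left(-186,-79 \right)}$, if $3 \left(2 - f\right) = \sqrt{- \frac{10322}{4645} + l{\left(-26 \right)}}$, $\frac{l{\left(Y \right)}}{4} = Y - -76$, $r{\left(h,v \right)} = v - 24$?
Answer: $-101 - \frac{\sqrt{4267259310}}{13935} \approx -105.69$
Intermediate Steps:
$r{\left(h,v \right)} = -24 + v$
$l{\left(Y \right)} = 304 + 4 Y$ ($l{\left(Y \right)} = 4 \left(Y - -76\right) = 4 \left(Y + 76\right) = 4 \left(76 + Y\right) = 304 + 4 Y$)
$f = 2 - \frac{\sqrt{4267259310}}{13935}$ ($f = 2 - \frac{\sqrt{- \frac{10322}{4645} + \left(304 + 4 \left(-26\right)\right)}}{3} = 2 - \frac{\sqrt{\left(-10322\right) \frac{1}{4645} + \left(304 - 104\right)}}{3} = 2 - \frac{\sqrt{- \frac{10322}{4645} + 200}}{3} = 2 - \frac{\sqrt{\frac{918678}{4645}}}{3} = 2 - \frac{\frac{1}{4645} \sqrt{4267259310}}{3} = 2 - \frac{\sqrt{4267259310}}{13935} \approx -2.6878$)
$f + r{\left(-186,-79 \right)} = \left(2 - \frac{\sqrt{4267259310}}{13935}\right) - 103 = -101 - \frac{\sqrt{4267259310}}{13935}$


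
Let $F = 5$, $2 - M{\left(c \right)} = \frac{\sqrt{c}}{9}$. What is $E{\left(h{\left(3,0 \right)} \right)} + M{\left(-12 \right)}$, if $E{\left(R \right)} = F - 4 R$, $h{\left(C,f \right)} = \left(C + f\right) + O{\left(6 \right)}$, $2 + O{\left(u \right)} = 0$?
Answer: $3 - \frac{2 i \sqrt{3}}{9} \approx 3.0 - 0.3849 i$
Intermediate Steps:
$M{\left(c \right)} = 2 - \frac{\sqrt{c}}{9}$
$O{\left(u \right)} = -2$ ($O{\left(u \right)} = -2 + 0 = -2$)
$h{\left(C,f \right)} = -2 + C + f$ ($h{\left(C,f \right)} = \left(C + f\right) - 2 = -2 + C + f$)
$E{\left(R \right)} = 5 - 4 R$
$E{\left(h{\left(3,0 \right)} \right)} + M{\left(-12 \right)} = \left(5 - 4 \left(-2 + 3 + 0\right)\right) + \left(2 - \frac{\sqrt{-12}}{9}\right) = \left(5 - 4\right) + \left(2 - \frac{2 i \sqrt{3}}{9}\right) = 1 + \left(2 - \frac{2 i \sqrt{3}}{9}\right) = 3 - \frac{2 i \sqrt{3}}{9}$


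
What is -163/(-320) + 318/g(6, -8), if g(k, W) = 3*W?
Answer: -4077/320 ≈ -12.741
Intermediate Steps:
-163/(-320) + 318/g(6, -8) = -163/(-320) + 318/((3*(-8))) = -163*(-1/320) + 318/(-24) = 163/320 + 318*(-1/24) = 163/320 - 53/4 = -4077/320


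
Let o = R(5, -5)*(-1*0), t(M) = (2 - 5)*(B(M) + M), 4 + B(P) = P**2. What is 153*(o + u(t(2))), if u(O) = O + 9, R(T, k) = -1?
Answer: 459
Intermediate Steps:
B(P) = -4 + P**2
t(M) = 12 - 3*M - 3*M**2 (t(M) = (2 - 5)*((-4 + M**2) + M) = -3*(-4 + M + M**2) = 12 - 3*M - 3*M**2)
u(O) = 9 + O
o = 0 (o = -(-1)*0 = -1*0 = 0)
153*(o + u(t(2))) = 153*(0 + (9 + (12 - 3*2 - 3*2**2))) = 153*(0 + (9 + (12 - 6 - 3*4))) = 153*(0 + (9 + (12 - 6 - 12))) = 153*(0 + (9 - 6)) = 153*(0 + 3) = 153*3 = 459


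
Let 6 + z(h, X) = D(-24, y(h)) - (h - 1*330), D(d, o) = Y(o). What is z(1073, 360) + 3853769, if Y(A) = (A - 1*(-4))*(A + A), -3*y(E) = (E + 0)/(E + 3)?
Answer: 20074190672593/5209992 ≈ 3.8530e+6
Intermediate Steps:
y(E) = -E/(3*(3 + E)) (y(E) = -(E + 0)/(3*(E + 3)) = -E/(3*(3 + E)))
Y(A) = 2*A*(4 + A) (Y(A) = (A + 4)*(2*A) = (4 + A)*(2*A) = 2*A*(4 + A))
D(d, o) = 2*o*(4 + o)
z(h, X) = 324 - h - 2*h*(4 - h/(9 + 3*h))/(9 + 3*h) (z(h, X) = -6 + (2*(-h/(9 + 3*h))*(4 - h/(9 + 3*h)) - (h - 1*330)) = -6 + (-2*h*(4 - h/(9 + 3*h))/(9 + 3*h) - (h - 330)) = -6 + (-2*h*(4 - h/(9 + 3*h))/(9 + 3*h) - (-330 + h)) = -6 + (-2*h*(4 - h/(9 + 3*h))/(9 + 3*h) + (330 - h)) = -6 + (330 - h - 2*h*(4 - h/(9 + 3*h))/(9 + 3*h)) = 324 - h - 2*h*(4 - h/(9 + 3*h))/(9 + 3*h))
z(1073, 360) + 3853769 = (2916 - 1*1073³ + 1927*1073 + (2840/9)*1073²)/(9 + 1073² + 6*1073) + 3853769 = (2916 - 1*1235376017 + 2067671 + (2840/9)*1151329)/(9 + 1151329 + 6438) + 3853769 = (2916 - 1235376017 + 2067671 + 3269774360/9)/1157776 + 3853769 = (1/1157776)*(-7829974510/9) + 3853769 = -3914987255/5209992 + 3853769 = 20074190672593/5209992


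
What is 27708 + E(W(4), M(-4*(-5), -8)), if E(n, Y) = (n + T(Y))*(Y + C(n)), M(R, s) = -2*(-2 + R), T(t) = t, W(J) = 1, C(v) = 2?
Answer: 28898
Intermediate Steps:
M(R, s) = 4 - 2*R
E(n, Y) = (2 + Y)*(Y + n) (E(n, Y) = (n + Y)*(Y + 2) = (Y + n)*(2 + Y) = (2 + Y)*(Y + n))
27708 + E(W(4), M(-4*(-5), -8)) = 27708 + ((4 - (-8)*(-5))**2 + 2*(4 - (-8)*(-5)) + 2*1 + (4 - (-8)*(-5))*1) = 27708 + ((4 - 2*20)**2 + 2*(4 - 2*20) + 2 + (4 - 2*20)*1) = 27708 + ((4 - 40)**2 + 2*(4 - 40) + 2 + (4 - 40)*1) = 27708 + ((-36)**2 + 2*(-36) + 2 - 36*1) = 27708 + (1296 - 72 + 2 - 36) = 27708 + 1190 = 28898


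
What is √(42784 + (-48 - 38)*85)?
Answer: √35474 ≈ 188.35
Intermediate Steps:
√(42784 + (-48 - 38)*85) = √(42784 - 86*85) = √(42784 - 7310) = √35474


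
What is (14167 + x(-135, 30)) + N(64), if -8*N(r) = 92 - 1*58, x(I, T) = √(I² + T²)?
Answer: 56651/4 + 15*√85 ≈ 14301.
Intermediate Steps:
N(r) = -17/4 (N(r) = -(92 - 1*58)/8 = -(92 - 58)/8 = -⅛*34 = -17/4)
(14167 + x(-135, 30)) + N(64) = (14167 + √((-135)² + 30²)) - 17/4 = (14167 + √(18225 + 900)) - 17/4 = (14167 + √19125) - 17/4 = (14167 + 15*√85) - 17/4 = 56651/4 + 15*√85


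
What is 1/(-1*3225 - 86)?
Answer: -1/3311 ≈ -0.00030202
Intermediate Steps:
1/(-1*3225 - 86) = 1/(-3225 - 86) = 1/(-3311) = -1/3311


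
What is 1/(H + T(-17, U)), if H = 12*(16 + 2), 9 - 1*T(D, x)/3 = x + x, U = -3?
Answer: 1/261 ≈ 0.0038314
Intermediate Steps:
T(D, x) = 27 - 6*x (T(D, x) = 27 - 3*(x + x) = 27 - 6*x)
H = 216 (H = 12*18 = 216)
1/(H + T(-17, U)) = 1/(216 + (27 - 6*(-3))) = 1/(216 + (27 + 18)) = 1/(216 + 45) = 1/261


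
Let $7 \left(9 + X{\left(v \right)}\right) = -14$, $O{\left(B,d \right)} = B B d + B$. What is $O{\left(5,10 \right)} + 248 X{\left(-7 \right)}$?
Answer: $-2473$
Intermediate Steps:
$O{\left(B,d \right)} = B + d B^{2}$ ($O{\left(B,d \right)} = B^{2} d + B = d B^{2} + B = B + d B^{2}$)
$X{\left(v \right)} = -11$ ($X{\left(v \right)} = -9 + \frac{1}{7} \left(-14\right) = -9 - 2 = -11$)
$O{\left(5,10 \right)} + 248 X{\left(-7 \right)} = 5 \left(1 + 5 \cdot 10\right) + 248 \left(-11\right) = 5 \left(1 + 50\right) - 2728 = 5 \cdot 51 - 2728 = 255 - 2728 = -2473$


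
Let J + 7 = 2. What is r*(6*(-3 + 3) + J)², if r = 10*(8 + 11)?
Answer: 4750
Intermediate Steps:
J = -5 (J = -7 + 2 = -5)
r = 190 (r = 10*19 = 190)
r*(6*(-3 + 3) + J)² = 190*(6*(-3 + 3) - 5)² = 190*(6*0 - 5)² = 190*(0 - 5)² = 190*(-5)² = 190*25 = 4750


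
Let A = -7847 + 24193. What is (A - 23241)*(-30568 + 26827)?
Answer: 25794195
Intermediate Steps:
A = 16346
(A - 23241)*(-30568 + 26827) = (16346 - 23241)*(-30568 + 26827) = -6895*(-3741) = 25794195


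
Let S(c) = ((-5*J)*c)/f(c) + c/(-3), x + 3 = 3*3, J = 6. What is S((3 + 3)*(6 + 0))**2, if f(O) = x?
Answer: 36864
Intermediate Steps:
x = 6 (x = -3 + 3*3 = -3 + 9 = 6)
f(O) = 6
S(c) = -16*c/3 (S(c) = ((-5*6)*c)/6 + c/(-3) = -30*c*(1/6) + c*(-1/3) = -5*c - c/3 = -16*c/3)
S((3 + 3)*(6 + 0))**2 = (-16*(3 + 3)*(6 + 0)/3)**2 = (-32*6)**2 = (-16/3*36)**2 = (-192)**2 = 36864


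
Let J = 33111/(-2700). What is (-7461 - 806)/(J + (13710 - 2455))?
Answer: -2480100/3372821 ≈ -0.73532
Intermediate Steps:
J = -3679/300 (J = 33111*(-1/2700) = -3679/300 ≈ -12.263)
(-7461 - 806)/(J + (13710 - 2455)) = (-7461 - 806)/(-3679/300 + (13710 - 2455)) = -8267/(-3679/300 + 11255) = -8267/3372821/300 = -8267*300/3372821 = -2480100/3372821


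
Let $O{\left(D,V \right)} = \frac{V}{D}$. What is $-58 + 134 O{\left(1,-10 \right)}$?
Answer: $-1398$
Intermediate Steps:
$-58 + 134 O{\left(1,-10 \right)} = -58 + 134 \left(- \frac{10}{1}\right) = -58 + 134 \left(\left(-10\right) 1\right) = -58 + 134 \left(-10\right) = -58 - 1340 = -1398$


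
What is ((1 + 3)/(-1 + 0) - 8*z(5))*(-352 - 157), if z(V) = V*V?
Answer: 103836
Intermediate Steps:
z(V) = V²
((1 + 3)/(-1 + 0) - 8*z(5))*(-352 - 157) = ((1 + 3)/(-1 + 0) - 8*5²)*(-352 - 157) = (4/(-1) - 8*25)*(-509) = (4*(-1) - 200)*(-509) = (-4 - 200)*(-509) = -204*(-509) = 103836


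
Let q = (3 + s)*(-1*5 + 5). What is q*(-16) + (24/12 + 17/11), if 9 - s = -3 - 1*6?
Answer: 39/11 ≈ 3.5455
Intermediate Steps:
s = 18 (s = 9 - (-3 - 1*6) = 9 - (-3 - 6) = 9 - 1*(-9) = 9 + 9 = 18)
q = 0 (q = (3 + 18)*(-1*5 + 5) = 21*(-5 + 5) = 21*0 = 0)
q*(-16) + (24/12 + 17/11) = 0*(-16) + (24/12 + 17/11) = 0 + (24*(1/12) + 17*(1/11)) = 0 + (2 + 17/11) = 0 + 39/11 = 39/11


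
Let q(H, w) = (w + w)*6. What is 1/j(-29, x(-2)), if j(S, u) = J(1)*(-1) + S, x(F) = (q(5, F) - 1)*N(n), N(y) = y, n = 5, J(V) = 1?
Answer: -1/30 ≈ -0.033333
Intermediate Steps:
q(H, w) = 12*w (q(H, w) = (2*w)*6 = 12*w)
x(F) = -5 + 60*F (x(F) = (12*F - 1)*5 = (-1 + 12*F)*5 = -5 + 60*F)
j(S, u) = -1 + S (j(S, u) = 1*(-1) + S = -1 + S)
1/j(-29, x(-2)) = 1/(-1 - 29) = 1/(-30) = -1/30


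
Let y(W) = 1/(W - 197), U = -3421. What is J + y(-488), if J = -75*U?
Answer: 175753874/685 ≈ 2.5658e+5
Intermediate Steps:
y(W) = 1/(-197 + W)
J = 256575 (J = -75*(-3421) = 256575)
J + y(-488) = 256575 + 1/(-197 - 488) = 256575 + 1/(-685) = 256575 - 1/685 = 175753874/685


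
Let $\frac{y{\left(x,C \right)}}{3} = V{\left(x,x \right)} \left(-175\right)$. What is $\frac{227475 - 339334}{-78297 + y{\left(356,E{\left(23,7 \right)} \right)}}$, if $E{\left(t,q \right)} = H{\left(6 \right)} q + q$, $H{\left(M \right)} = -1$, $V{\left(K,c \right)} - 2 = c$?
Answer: $\frac{111859}{266247} \approx 0.42013$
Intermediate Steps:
$V{\left(K,c \right)} = 2 + c$
$E{\left(t,q \right)} = 0$ ($E{\left(t,q \right)} = - q + q = 0$)
$y{\left(x,C \right)} = -1050 - 525 x$ ($y{\left(x,C \right)} = 3 \left(2 + x\right) \left(-175\right) = 3 \left(-350 - 175 x\right) = -1050 - 525 x$)
$\frac{227475 - 339334}{-78297 + y{\left(356,E{\left(23,7 \right)} \right)}} = \frac{227475 - 339334}{-78297 - 187950} = - \frac{111859}{-78297 - 187950} = - \frac{111859}{-266247} = \left(-111859\right) \left(- \frac{1}{266247}\right) = \frac{111859}{266247}$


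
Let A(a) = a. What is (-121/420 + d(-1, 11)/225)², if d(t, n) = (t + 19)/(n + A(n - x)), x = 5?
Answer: 102353689/1274490000 ≈ 0.080310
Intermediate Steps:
d(t, n) = (19 + t)/(-5 + 2*n) (d(t, n) = (t + 19)/(n + (n - 1*5)) = (19 + t)/(n + (n - 5)) = (19 + t)/(n + (-5 + n)) = (19 + t)/(-5 + 2*n))
(-121/420 + d(-1, 11)/225)² = (-121/420 + ((19 - 1)/(-5 + 2*11))/225)² = (-121*1/420 + (18/(-5 + 22))*(1/225))² = (-121/420 + (18/17)*(1/225))² = (-121/420 + 2/425)² = (-10117/35700)² = 102353689/1274490000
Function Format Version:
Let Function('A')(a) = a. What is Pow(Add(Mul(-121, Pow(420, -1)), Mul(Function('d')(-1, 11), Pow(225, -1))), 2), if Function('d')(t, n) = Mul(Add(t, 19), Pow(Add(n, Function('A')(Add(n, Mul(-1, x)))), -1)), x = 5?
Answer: Rational(102353689, 1274490000) ≈ 0.080310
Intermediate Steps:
Function('d')(t, n) = Mul(Pow(Add(-5, Mul(2, n)), -1), Add(19, t)) (Function('d')(t, n) = Mul(Add(t, 19), Pow(Add(n, Add(n, Mul(-1, 5))), -1)) = Mul(Add(19, t), Pow(Add(n, Add(n, -5)), -1)) = Mul(Add(19, t), Pow(Add(n, Add(-5, n)), -1)) = Mul(Add(19, t), Pow(Add(-5, Mul(2, n)), -1)) = Mul(Pow(Add(-5, Mul(2, n)), -1), Add(19, t)))
Pow(Add(Mul(-121, Pow(420, -1)), Mul(Function('d')(-1, 11), Pow(225, -1))), 2) = Pow(Add(Mul(-121, Pow(420, -1)), Mul(Mul(Pow(Add(-5, Mul(2, 11)), -1), Add(19, -1)), Pow(225, -1))), 2) = Pow(Add(Mul(-121, Rational(1, 420)), Mul(Mul(Pow(Add(-5, 22), -1), 18), Rational(1, 225))), 2) = Pow(Add(Rational(-121, 420), Mul(Mul(Pow(17, -1), 18), Rational(1, 225))), 2) = Pow(Add(Rational(-121, 420), Mul(Mul(Rational(1, 17), 18), Rational(1, 225))), 2) = Pow(Add(Rational(-121, 420), Mul(Rational(18, 17), Rational(1, 225))), 2) = Pow(Add(Rational(-121, 420), Rational(2, 425)), 2) = Pow(Rational(-10117, 35700), 2) = Rational(102353689, 1274490000)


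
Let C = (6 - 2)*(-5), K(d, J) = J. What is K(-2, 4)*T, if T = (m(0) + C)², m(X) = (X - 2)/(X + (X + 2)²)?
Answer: 1681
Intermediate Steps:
m(X) = (-2 + X)/(X + (2 + X)²)
C = -20 (C = 4*(-5) = -20)
T = 1681/4 (T = ((-2 + 0)/(0 + (2 + 0)²) - 20)² = (-2/(0 + 2²) - 20)² = (-2/(0 + 4) - 20)² = (-2/4 - 20)² = ((¼)*(-2) - 20)² = (-½ - 20)² = (-41/2)² = 1681/4 ≈ 420.25)
K(-2, 4)*T = 4*(1681/4) = 1681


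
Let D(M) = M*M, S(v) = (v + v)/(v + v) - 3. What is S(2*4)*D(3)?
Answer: -18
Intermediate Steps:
S(v) = -2 (S(v) = (2*v)/((2*v)) - 3 = (2*v)*(1/(2*v)) - 3 = 1 - 3 = -2)
D(M) = M²
S(2*4)*D(3) = -2*3² = -2*9 = -18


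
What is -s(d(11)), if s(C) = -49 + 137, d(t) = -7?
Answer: -88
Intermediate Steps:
s(C) = 88
-s(d(11)) = -1*88 = -88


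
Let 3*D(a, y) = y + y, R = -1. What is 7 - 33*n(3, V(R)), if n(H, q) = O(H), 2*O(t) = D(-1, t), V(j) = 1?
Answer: -26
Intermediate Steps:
D(a, y) = 2*y/3 (D(a, y) = (y + y)/3 = (2*y)/3 = 2*y/3)
O(t) = t/3 (O(t) = (2*t/3)/2 = t/3)
n(H, q) = H/3
7 - 33*n(3, V(R)) = 7 - 11*3 = 7 - 33*1 = 7 - 33 = -26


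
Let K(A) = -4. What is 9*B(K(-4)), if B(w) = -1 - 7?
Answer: -72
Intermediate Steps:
B(w) = -8
9*B(K(-4)) = 9*(-8) = -72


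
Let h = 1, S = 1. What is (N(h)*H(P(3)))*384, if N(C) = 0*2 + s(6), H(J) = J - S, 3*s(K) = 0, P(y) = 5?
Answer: 0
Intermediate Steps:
s(K) = 0 (s(K) = (1/3)*0 = 0)
H(J) = -1 + J (H(J) = J - 1*1 = J - 1 = -1 + J)
N(C) = 0 (N(C) = 0*2 + 0 = 0 + 0 = 0)
(N(h)*H(P(3)))*384 = (0*(-1 + 5))*384 = (0*4)*384 = 0*384 = 0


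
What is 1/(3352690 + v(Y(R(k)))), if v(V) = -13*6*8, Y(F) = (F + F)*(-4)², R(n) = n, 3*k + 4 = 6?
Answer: 1/3352066 ≈ 2.9832e-7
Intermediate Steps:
k = ⅔ (k = -4/3 + (⅓)*6 = -4/3 + 2 = ⅔ ≈ 0.66667)
Y(F) = 32*F (Y(F) = (2*F)*16 = 32*F)
v(V) = -624 (v(V) = -78*8 = -624)
1/(3352690 + v(Y(R(k)))) = 1/(3352690 - 624) = 1/3352066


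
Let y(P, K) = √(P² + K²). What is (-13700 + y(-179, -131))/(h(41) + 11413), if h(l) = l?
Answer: -6850/5727 + √49202/11454 ≈ -1.1767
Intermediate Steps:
y(P, K) = √(K² + P²)
(-13700 + y(-179, -131))/(h(41) + 11413) = (-13700 + √((-131)² + (-179)²))/(41 + 11413) = (-13700 + √(17161 + 32041))/11454 = (-13700 + √49202)*(1/11454) = -6850/5727 + √49202/11454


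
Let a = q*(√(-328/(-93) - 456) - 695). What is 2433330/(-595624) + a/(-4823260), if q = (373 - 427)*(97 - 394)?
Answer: -127437848649/71821235356 - 5346*I*√244590/37380265 ≈ -1.7744 - 0.07073*I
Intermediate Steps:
q = 16038 (q = -54*(-297) = 16038)
a = -11146410 + 21384*I*√244590/31 (a = 16038*(√(-328/(-93) - 456) - 695) = 16038*(√(-328*(-1/93) - 456) - 695) = 16038*(√(328/93 - 456) - 695) = 16038*(√(-42080/93) - 695) = 16038*(4*I*√244590/93 - 695) = 16038*(-695 + 4*I*√244590/93) = -11146410 + 21384*I*√244590/31 ≈ -1.1146e+7 + 3.4115e+5*I)
2433330/(-595624) + a/(-4823260) = 2433330/(-595624) + (-11146410 + 21384*I*√244590/31)/(-4823260) = 2433330*(-1/595624) + (-11146410 + 21384*I*√244590/31)*(-1/4823260) = -1216665/297812 + (1114641/482326 - 5346*I*√244590/37380265) = -127437848649/71821235356 - 5346*I*√244590/37380265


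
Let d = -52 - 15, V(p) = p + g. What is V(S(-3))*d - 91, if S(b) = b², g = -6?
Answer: -292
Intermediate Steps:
V(p) = -6 + p (V(p) = p - 6 = -6 + p)
d = -67
V(S(-3))*d - 91 = (-6 + (-3)²)*(-67) - 91 = (-6 + 9)*(-67) - 91 = 3*(-67) - 91 = -201 - 91 = -292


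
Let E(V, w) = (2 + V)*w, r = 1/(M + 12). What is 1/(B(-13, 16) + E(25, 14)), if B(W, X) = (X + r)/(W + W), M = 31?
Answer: 86/32455 ≈ 0.0026498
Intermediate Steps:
r = 1/43 (r = 1/(31 + 12) = 1/43 ≈ 0.023256)
B(W, X) = (1/43 + X)/(2*W) (B(W, X) = (X + 1/43)/(W + W) = (1/43 + X)/((2*W)) = (1/43 + X)*(1/(2*W)) = (1/43 + X)/(2*W))
E(V, w) = w*(2 + V)
1/(B(-13, 16) + E(25, 14)) = 1/((1/86)*(1 + 43*16)/(-13) + 14*(2 + 25)) = 1/((1/86)*(-1/13)*(1 + 688) + 14*27) = 1/((1/86)*(-1/13)*689 + 378) = 1/(-53/86 + 378) = 1/(32455/86) = 86/32455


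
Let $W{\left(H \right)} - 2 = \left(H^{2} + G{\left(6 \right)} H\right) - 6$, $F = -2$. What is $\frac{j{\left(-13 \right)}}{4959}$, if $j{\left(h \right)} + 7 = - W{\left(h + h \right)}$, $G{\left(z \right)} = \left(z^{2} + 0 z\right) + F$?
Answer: $\frac{205}{4959} \approx 0.041339$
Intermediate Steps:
$G{\left(z \right)} = -2 + z^{2}$ ($G{\left(z \right)} = \left(z^{2} + 0 z\right) - 2 = \left(z^{2} + 0\right) - 2 = z^{2} - 2 = -2 + z^{2}$)
$W{\left(H \right)} = -4 + H^{2} + 34 H$ ($W{\left(H \right)} = 2 - \left(6 - H^{2} - \left(-2 + 6^{2}\right) H\right) = 2 - \left(6 - H^{2} - \left(-2 + 36\right) H\right) = 2 - \left(6 - H^{2} - 34 H\right) = 2 + \left(-6 + H^{2} + 34 H\right) = -4 + H^{2} + 34 H$)
$j{\left(h \right)} = -3 - 68 h - 4 h^{2}$ ($j{\left(h \right)} = -7 - \left(-4 + \left(h + h\right)^{2} + 34 \left(h + h\right)\right) = -7 - \left(-4 + \left(2 h\right)^{2} + 34 \cdot 2 h\right) = -7 - \left(-4 + 4 h^{2} + 68 h\right) = -3 - 68 h - 4 h^{2}$)
$\frac{j{\left(-13 \right)}}{4959} = \frac{-3 - -884 - 4 \left(-13\right)^{2}}{4959} = \left(-3 + 884 - 676\right) \frac{1}{4959} = 205 \cdot \frac{1}{4959} = \frac{205}{4959}$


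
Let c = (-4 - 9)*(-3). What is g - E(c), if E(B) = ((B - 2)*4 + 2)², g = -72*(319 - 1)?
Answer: -45396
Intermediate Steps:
g = -22896 (g = -72*318 = -22896)
c = 39 (c = -13*(-3) = 39)
E(B) = (-6 + 4*B)² (E(B) = ((-2 + B)*4 + 2)² = ((-8 + 4*B) + 2)² = (-6 + 4*B)²)
g - E(c) = -22896 - 4*(-3 + 2*39)² = -22896 - 4*(-3 + 78)² = -22896 - 4*75² = -22896 - 4*5625 = -22896 - 1*22500 = -22896 - 22500 = -45396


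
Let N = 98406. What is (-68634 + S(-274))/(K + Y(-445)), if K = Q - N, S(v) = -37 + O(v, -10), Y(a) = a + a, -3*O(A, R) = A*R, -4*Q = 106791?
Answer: 43948/79575 ≈ 0.55228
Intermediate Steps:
Q = -106791/4 (Q = -¼*106791 = -106791/4 ≈ -26698.)
O(A, R) = -A*R/3
Y(a) = 2*a
S(v) = -37 + 10*v/3 (S(v) = -37 - ⅓*v*(-10) = -37 + 10*v/3)
K = -500415/4 (K = -106791/4 - 1*98406 = -106791/4 - 98406 = -500415/4 ≈ -1.2510e+5)
(-68634 + S(-274))/(K + Y(-445)) = (-68634 + (-37 + (10/3)*(-274)))/(-500415/4 + 2*(-445)) = (-68634 + (-37 - 2740/3))/(-500415/4 - 890) = (-68634 - 2851/3)/(-503975/4) = -208753/3*(-4/503975) = 43948/79575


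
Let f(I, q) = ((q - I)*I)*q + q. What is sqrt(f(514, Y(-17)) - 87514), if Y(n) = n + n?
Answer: 10*sqrt(94893) ≈ 3080.5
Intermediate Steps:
Y(n) = 2*n
f(I, q) = q + I*q*(q - I) (f(I, q) = (I*(q - I))*q + q = I*q*(q - I) + q = q + I*q*(q - I))
sqrt(f(514, Y(-17)) - 87514) = sqrt((2*(-17))*(1 - 1*514**2 + 514*(2*(-17))) - 87514) = sqrt(-34*(1 - 1*264196 + 514*(-34)) - 87514) = sqrt(-34*(1 - 264196 - 17476) - 87514) = sqrt(-34*(-281671) - 87514) = sqrt(9576814 - 87514) = sqrt(9489300) = 10*sqrt(94893)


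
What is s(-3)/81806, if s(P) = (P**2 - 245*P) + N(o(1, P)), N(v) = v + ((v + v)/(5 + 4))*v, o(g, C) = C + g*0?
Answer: 743/81806 ≈ 0.0090825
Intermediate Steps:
o(g, C) = C (o(g, C) = C + 0 = C)
N(v) = v + 2*v**2/9 (N(v) = v + ((2*v)/9)*v = v + ((2*v)*(1/9))*v = v + (2*v/9)*v = v + 2*v**2/9)
s(P) = P**2 - 245*P + P*(9 + 2*P)/9 (s(P) = (P**2 - 245*P) + P*(9 + 2*P)/9 = P**2 - 245*P + P*(9 + 2*P)/9)
s(-3)/81806 = ((1/9)*(-3)*(-2196 + 11*(-3)))/81806 = ((1/9)*(-3)*(-2196 - 33))*(1/81806) = ((1/9)*(-3)*(-2229))*(1/81806) = 743*(1/81806) = 743/81806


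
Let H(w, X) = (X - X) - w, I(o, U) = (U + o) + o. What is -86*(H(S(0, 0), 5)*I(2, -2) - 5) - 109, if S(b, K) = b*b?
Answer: 321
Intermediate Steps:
S(b, K) = b**2
I(o, U) = U + 2*o
H(w, X) = -w (H(w, X) = 0 - w = -w)
-86*(H(S(0, 0), 5)*I(2, -2) - 5) - 109 = -86*((-1*0**2)*(-2 + 2*2) - 5) - 109 = -86*((-1*0)*(-2 + 4) - 5) - 109 = -86*(0*2 - 5) - 109 = -86*(0 - 5) - 109 = -86*(-5) - 109 = 430 - 109 = 321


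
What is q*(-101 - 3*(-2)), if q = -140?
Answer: 13300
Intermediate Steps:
q*(-101 - 3*(-2)) = -140*(-101 - 3*(-2)) = -140*(-101 + 6) = -140*(-95) = 13300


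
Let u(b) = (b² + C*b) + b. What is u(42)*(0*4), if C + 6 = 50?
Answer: 0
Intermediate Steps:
C = 44 (C = -6 + 50 = 44)
u(b) = b² + 45*b (u(b) = (b² + 44*b) + b = b² + 45*b)
u(42)*(0*4) = (42*(45 + 42))*(0*4) = (42*87)*0 = 3654*0 = 0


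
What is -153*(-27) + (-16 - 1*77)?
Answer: 4038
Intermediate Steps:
-153*(-27) + (-16 - 1*77) = 4131 + (-16 - 77) = 4131 - 93 = 4038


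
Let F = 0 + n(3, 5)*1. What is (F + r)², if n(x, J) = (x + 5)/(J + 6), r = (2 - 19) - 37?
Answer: 343396/121 ≈ 2838.0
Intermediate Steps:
r = -54 (r = -17 - 37 = -54)
n(x, J) = (5 + x)/(6 + J)
F = 8/11 (F = 0 + ((5 + 3)/(6 + 5))*1 = 0 + (8/11)*1 = 0 + 8/11 = 8/11 ≈ 0.72727)
(F + r)² = (8/11 - 54)² = (-586/11)² = 343396/121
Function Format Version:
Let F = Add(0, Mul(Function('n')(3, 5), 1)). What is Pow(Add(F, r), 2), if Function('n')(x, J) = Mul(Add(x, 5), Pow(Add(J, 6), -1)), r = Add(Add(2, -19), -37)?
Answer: Rational(343396, 121) ≈ 2838.0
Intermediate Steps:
r = -54 (r = Add(-17, -37) = -54)
Function('n')(x, J) = Mul(Pow(Add(6, J), -1), Add(5, x)) (Function('n')(x, J) = Mul(Add(5, x), Pow(Add(6, J), -1)) = Mul(Pow(Add(6, J), -1), Add(5, x)))
F = Rational(8, 11) (F = Add(0, Mul(Mul(Pow(Add(6, 5), -1), Add(5, 3)), 1)) = Add(0, Mul(Mul(Pow(11, -1), 8), 1)) = Add(0, Mul(Mul(Rational(1, 11), 8), 1)) = Add(0, Mul(Rational(8, 11), 1)) = Add(0, Rational(8, 11)) = Rational(8, 11) ≈ 0.72727)
Pow(Add(F, r), 2) = Pow(Add(Rational(8, 11), -54), 2) = Pow(Rational(-586, 11), 2) = Rational(343396, 121)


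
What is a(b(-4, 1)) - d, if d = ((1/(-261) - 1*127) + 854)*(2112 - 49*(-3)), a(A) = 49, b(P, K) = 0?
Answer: -47624825/29 ≈ -1.6422e+6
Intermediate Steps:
d = 47626246/29 (d = ((-1/261 - 127) + 854)*(2112 + 147) = (-33148/261 + 854)*2259 = (189746/261)*2259 = 47626246/29 ≈ 1.6423e+6)
a(b(-4, 1)) - d = 49 - 1*47626246/29 = 49 - 47626246/29 = -47624825/29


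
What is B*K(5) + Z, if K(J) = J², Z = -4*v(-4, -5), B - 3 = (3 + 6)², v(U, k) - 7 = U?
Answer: 2088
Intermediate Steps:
v(U, k) = 7 + U
B = 84 (B = 3 + (3 + 6)² = 3 + 9² = 3 + 81 = 84)
Z = -12 (Z = -4*(7 - 4) = -4*3 = -12)
B*K(5) + Z = 84*5² - 12 = 84*25 - 12 = 2100 - 12 = 2088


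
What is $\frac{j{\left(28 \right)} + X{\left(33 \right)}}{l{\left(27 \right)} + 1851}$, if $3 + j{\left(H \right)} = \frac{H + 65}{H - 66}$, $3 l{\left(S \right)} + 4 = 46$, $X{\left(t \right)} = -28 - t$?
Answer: $- \frac{505}{14174} \approx -0.035629$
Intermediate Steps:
$l{\left(S \right)} = 14$ ($l{\left(S \right)} = - \frac{4}{3} + \frac{1}{3} \cdot 46 = - \frac{4}{3} + \frac{46}{3} = 14$)
$j{\left(H \right)} = -3 + \frac{65 + H}{-66 + H}$ ($j{\left(H \right)} = -3 + \frac{H + 65}{H - 66} = -3 + \frac{65 + H}{-66 + H}$)
$\frac{j{\left(28 \right)} + X{\left(33 \right)}}{l{\left(27 \right)} + 1851} = \frac{\frac{263 - 56}{-66 + 28} - 61}{14 + 1851} = \frac{\frac{263 - 56}{-38} - 61}{1865} = \left(\left(- \frac{1}{38}\right) 207 - 61\right) \frac{1}{1865} = \left(- \frac{207}{38} - 61\right) \frac{1}{1865} = \left(- \frac{2525}{38}\right) \frac{1}{1865} = - \frac{505}{14174}$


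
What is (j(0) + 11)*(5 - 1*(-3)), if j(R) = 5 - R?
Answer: 128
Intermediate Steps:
(j(0) + 11)*(5 - 1*(-3)) = ((5 - 1*0) + 11)*(5 - 1*(-3)) = ((5 + 0) + 11)*(5 + 3) = (5 + 11)*8 = 16*8 = 128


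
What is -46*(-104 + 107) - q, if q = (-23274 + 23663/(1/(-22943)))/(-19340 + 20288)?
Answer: 542792659/948 ≈ 5.7257e+5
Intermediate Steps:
q = -542923483/948 (q = (-23274 + 23663/(-1/22943))/948 = (-23274 + 23663*(-22943))*(1/948) = (-23274 - 542900209)*(1/948) = -542923483*1/948 = -542923483/948 ≈ -5.7270e+5)
-46*(-104 + 107) - q = -46*(-104 + 107) - 1*(-542923483/948) = -46*3 + 542923483/948 = -138 + 542923483/948 = 542792659/948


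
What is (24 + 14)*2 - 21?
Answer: 55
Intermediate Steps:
(24 + 14)*2 - 21 = 38*2 - 21 = 76 - 21 = 55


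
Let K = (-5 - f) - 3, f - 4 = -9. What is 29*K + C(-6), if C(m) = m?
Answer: -93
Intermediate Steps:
f = -5 (f = 4 - 9 = -5)
K = -3 (K = (-5 - 1*(-5)) - 3 = (-5 + 5) - 3 = 0 - 3 = -3)
29*K + C(-6) = 29*(-3) - 6 = -87 - 6 = -93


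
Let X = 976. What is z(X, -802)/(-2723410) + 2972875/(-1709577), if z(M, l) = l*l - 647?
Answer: -9194858172139/4655879097570 ≈ -1.9749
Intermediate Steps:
z(M, l) = -647 + l**2 (z(M, l) = l**2 - 647 = -647 + l**2)
z(X, -802)/(-2723410) + 2972875/(-1709577) = (-647 + (-802)**2)/(-2723410) + 2972875/(-1709577) = (-647 + 643204)*(-1/2723410) + 2972875*(-1/1709577) = 642557*(-1/2723410) - 2972875/1709577 = -642557/2723410 - 2972875/1709577 = -9194858172139/4655879097570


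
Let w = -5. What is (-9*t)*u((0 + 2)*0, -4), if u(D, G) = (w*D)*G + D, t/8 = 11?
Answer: 0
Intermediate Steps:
t = 88 (t = 8*11 = 88)
u(D, G) = D - 5*D*G (u(D, G) = (-5*D)*G + D = -5*D*G + D = D - 5*D*G)
(-9*t)*u((0 + 2)*0, -4) = (-9*88)*(((0 + 2)*0)*(1 - 5*(-4))) = -792*2*0*(1 + 20) = -0*21 = -792*0 = 0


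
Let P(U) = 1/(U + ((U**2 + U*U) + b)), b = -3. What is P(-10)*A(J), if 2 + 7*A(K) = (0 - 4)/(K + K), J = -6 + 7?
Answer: -4/1309 ≈ -0.0030558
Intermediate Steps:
J = 1
P(U) = 1/(-3 + U + 2*U**2) (P(U) = 1/(U + ((U**2 + U*U) - 3)) = 1/(U + ((U**2 + U**2) - 3)) = 1/(U + (2*U**2 - 3)) = 1/(U + (-3 + 2*U**2)) = 1/(-3 + U + 2*U**2))
A(K) = -2/7 - 2/(7*K) (A(K) = -2/7 + ((0 - 4)/(K + K))/7 = -2/7 + (-4*1/(2*K))/7 = -2/7 + (-2/K)/7 = -2/7 - 2/(7*K))
P(-10)*A(J) = ((2/7)*(-1 - 1*1)/1)/(-3 - 10 + 2*(-10)**2) = ((2/7)*1*(-1 - 1))/(-3 - 10 + 2*100) = ((2/7)*1*(-2))/(-3 - 10 + 200) = -4/7/187 = (1/187)*(-4/7) = -4/1309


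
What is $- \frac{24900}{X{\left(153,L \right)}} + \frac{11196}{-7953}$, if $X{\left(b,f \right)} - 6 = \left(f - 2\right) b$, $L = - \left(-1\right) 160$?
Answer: $- \frac{2604161}{1068353} \approx -2.4375$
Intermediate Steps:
$L = 160$ ($L = \left(-1\right) \left(-160\right) = 160$)
$X{\left(b,f \right)} = 6 + b \left(-2 + f\right)$ ($X{\left(b,f \right)} = 6 + \left(f - 2\right) b = 6 + \left(-2 + f\right) b = 6 + b \left(-2 + f\right)$)
$- \frac{24900}{X{\left(153,L \right)}} + \frac{11196}{-7953} = - \frac{24900}{6 - 306 + 153 \cdot 160} + \frac{11196}{-7953} = - \frac{24900}{6 - 306 + 24480} + 11196 \left(- \frac{1}{7953}\right) = - \frac{24900}{24180} - \frac{3732}{2651} = \left(-24900\right) \frac{1}{24180} - \frac{3732}{2651} = - \frac{415}{403} - \frac{3732}{2651} = - \frac{2604161}{1068353}$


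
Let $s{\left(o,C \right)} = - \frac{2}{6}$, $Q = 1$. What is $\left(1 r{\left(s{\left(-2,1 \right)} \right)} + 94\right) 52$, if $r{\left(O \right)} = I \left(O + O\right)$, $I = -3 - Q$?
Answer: $\frac{15080}{3} \approx 5026.7$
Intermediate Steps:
$I = -4$ ($I = -3 - 1 = -4$)
$s{\left(o,C \right)} = - \frac{1}{3}$ ($s{\left(o,C \right)} = \left(-2\right) \frac{1}{6} = - \frac{1}{3}$)
$r{\left(O \right)} = - 8 O$ ($r{\left(O \right)} = - 4 \left(O + O\right) = - 4 \cdot 2 O = - 8 O$)
$\left(1 r{\left(s{\left(-2,1 \right)} \right)} + 94\right) 52 = \left(1 \left(\left(-8\right) \left(- \frac{1}{3}\right)\right) + 94\right) 52 = \left(1 \cdot \frac{8}{3} + 94\right) 52 = \left(\frac{8}{3} + 94\right) 52 = \frac{290}{3} \cdot 52 = \frac{15080}{3}$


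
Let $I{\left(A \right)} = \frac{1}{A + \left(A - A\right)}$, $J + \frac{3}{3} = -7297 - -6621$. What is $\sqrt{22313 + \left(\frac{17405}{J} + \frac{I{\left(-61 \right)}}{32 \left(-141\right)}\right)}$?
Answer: $\frac{\sqrt{48362917309263643746}}{46583016} \approx 149.29$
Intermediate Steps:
$J = -677$ ($J = -1 - 676 = -677$)
$I{\left(A \right)} = \frac{1}{A}$ ($I{\left(A \right)} = \frac{1}{A + 0} = \frac{1}{A}$)
$\sqrt{22313 + \left(\frac{17405}{J} + \frac{I{\left(-61 \right)}}{32 \left(-141\right)}\right)} = \sqrt{22313 + \left(\frac{17405}{-677} + \frac{1}{\left(-61\right) 32 \left(-141\right)}\right)} = \sqrt{22313 - \left(\frac{17405}{677} + \frac{1}{61 \left(-4512\right)}\right)} = \sqrt{22313 - \frac{4790412283}{186332064}} = \sqrt{\frac{4152836931749}{186332064}} = \frac{\sqrt{48362917309263643746}}{46583016}$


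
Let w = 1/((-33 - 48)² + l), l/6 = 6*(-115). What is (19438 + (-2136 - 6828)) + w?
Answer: 25357555/2421 ≈ 10474.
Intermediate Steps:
l = -4140 (l = 6*(6*(-115)) = 6*(-690) = -4140)
w = 1/2421 (w = 1/((-33 - 48)² - 4140) = 1/((-81)² - 4140) = 1/(6561 - 4140) = 1/2421 ≈ 0.00041305)
(19438 + (-2136 - 6828)) + w = (19438 + (-2136 - 6828)) + 1/2421 = (19438 - 8964) + 1/2421 = 10474 + 1/2421 = 25357555/2421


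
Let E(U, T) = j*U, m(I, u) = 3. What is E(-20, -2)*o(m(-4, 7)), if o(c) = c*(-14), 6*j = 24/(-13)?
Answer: -3360/13 ≈ -258.46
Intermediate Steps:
j = -4/13 (j = (24/(-13))/6 = (24*(-1/13))/6 = (⅙)*(-24/13) = -4/13 ≈ -0.30769)
E(U, T) = -4*U/13
o(c) = -14*c
E(-20, -2)*o(m(-4, 7)) = (-4/13*(-20))*(-14*3) = (80/13)*(-42) = -3360/13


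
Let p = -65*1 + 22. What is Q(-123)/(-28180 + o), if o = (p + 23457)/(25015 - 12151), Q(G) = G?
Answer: 791136/181242053 ≈ 0.0043651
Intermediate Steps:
p = -43 (p = -65 + 22 = -43)
o = 11707/6432 (o = (-43 + 23457)/(25015 - 12151) = 23414/12864 = 23414*(1/12864) = 11707/6432 ≈ 1.8201)
Q(-123)/(-28180 + o) = -123/(-28180 + 11707/6432) = -123/(-181242053/6432) = -123*(-6432/181242053) = 791136/181242053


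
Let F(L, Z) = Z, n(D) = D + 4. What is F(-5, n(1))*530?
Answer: 2650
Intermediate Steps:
n(D) = 4 + D
F(-5, n(1))*530 = (4 + 1)*530 = 5*530 = 2650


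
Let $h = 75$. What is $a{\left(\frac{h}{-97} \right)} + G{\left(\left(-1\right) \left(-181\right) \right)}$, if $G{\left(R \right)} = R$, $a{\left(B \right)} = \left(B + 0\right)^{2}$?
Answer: $\frac{1708654}{9409} \approx 181.6$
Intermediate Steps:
$a{\left(B \right)} = B^{2}$
$a{\left(\frac{h}{-97} \right)} + G{\left(\left(-1\right) \left(-181\right) \right)} = \left(\frac{75}{-97}\right)^{2} - -181 = \left(75 \left(- \frac{1}{97}\right)\right)^{2} + 181 = \left(- \frac{75}{97}\right)^{2} + 181 = \frac{5625}{9409} + 181 = \frac{1708654}{9409}$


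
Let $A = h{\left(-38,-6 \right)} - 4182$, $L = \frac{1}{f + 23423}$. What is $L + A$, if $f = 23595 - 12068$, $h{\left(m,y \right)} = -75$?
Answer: $- \frac{148782149}{34950} \approx -4257.0$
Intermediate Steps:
$f = 11527$ ($f = 23595 - 12068 = 11527$)
$L = \frac{1}{34950}$ ($L = \frac{1}{11527 + 23423} = \frac{1}{34950} \approx 2.8612 \cdot 10^{-5}$)
$A = -4257$ ($A = -75 - 4182 = -4257$)
$L + A = \frac{1}{34950} - 4257 = - \frac{148782149}{34950}$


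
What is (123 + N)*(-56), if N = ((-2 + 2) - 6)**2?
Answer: -8904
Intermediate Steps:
N = 36 (N = (0 - 6)**2 = (-6)**2 = 36)
(123 + N)*(-56) = (123 + 36)*(-56) = 159*(-56) = -8904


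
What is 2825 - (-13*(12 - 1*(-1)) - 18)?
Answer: 3012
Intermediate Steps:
2825 - (-13*(12 - 1*(-1)) - 18) = 2825 - (-13*(12 + 1) - 18) = 2825 - (-13*13 - 18) = 2825 - (-169 - 18) = 2825 - 1*(-187) = 2825 + 187 = 3012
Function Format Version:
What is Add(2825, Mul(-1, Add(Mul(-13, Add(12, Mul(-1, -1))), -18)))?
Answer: 3012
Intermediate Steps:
Add(2825, Mul(-1, Add(Mul(-13, Add(12, Mul(-1, -1))), -18))) = Add(2825, Mul(-1, Add(Mul(-13, Add(12, 1)), -18))) = Add(2825, Mul(-1, Add(Mul(-13, 13), -18))) = Add(2825, Mul(-1, Add(-169, -18))) = Add(2825, Mul(-1, -187)) = Add(2825, 187) = 3012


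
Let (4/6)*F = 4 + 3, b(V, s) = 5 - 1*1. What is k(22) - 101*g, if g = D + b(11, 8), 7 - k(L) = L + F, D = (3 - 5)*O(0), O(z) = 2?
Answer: -51/2 ≈ -25.500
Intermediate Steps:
b(V, s) = 4 (b(V, s) = 5 - 1 = 4)
F = 21/2 (F = 3*(4 + 3)/2 = (3/2)*7 = 21/2 ≈ 10.500)
D = -4 (D = (3 - 5)*2 = -2*2 = -4)
k(L) = -7/2 - L (k(L) = 7 - (L + 21/2) = 7 - (21/2 + L) = 7 + (-21/2 - L) = -7/2 - L)
g = 0 (g = -4 + 4 = 0)
k(22) - 101*g = (-7/2 - 1*22) - 101*0 = (-7/2 - 22) + 0 = -51/2 + 0 = -51/2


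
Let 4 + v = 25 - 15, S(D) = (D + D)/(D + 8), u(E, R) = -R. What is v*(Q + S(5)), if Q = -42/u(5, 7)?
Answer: 528/13 ≈ 40.615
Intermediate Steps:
S(D) = 2*D/(8 + D) (S(D) = (2*D)/(8 + D) = 2*D/(8 + D))
v = 6 (v = -4 + (25 - 15) = -4 + 10 = 6)
Q = 6 (Q = -42/((-1*7)) = -42/(-7) = -42*(-⅐) = 6)
v*(Q + S(5)) = 6*(6 + 2*5/(8 + 5)) = 6*(6 + 2*5/13) = 6*(6 + 2*5*(1/13)) = 6*(6 + 10/13) = 6*(88/13) = 528/13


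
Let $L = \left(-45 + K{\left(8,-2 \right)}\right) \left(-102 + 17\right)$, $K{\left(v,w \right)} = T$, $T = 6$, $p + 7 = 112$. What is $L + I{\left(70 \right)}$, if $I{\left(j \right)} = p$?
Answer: $3420$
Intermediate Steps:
$p = 105$ ($p = -7 + 112 = 105$)
$I{\left(j \right)} = 105$
$K{\left(v,w \right)} = 6$
$L = 3315$ ($L = \left(-45 + 6\right) \left(-102 + 17\right) = \left(-39\right) \left(-85\right) = 3315$)
$L + I{\left(70 \right)} = 3315 + 105 = 3420$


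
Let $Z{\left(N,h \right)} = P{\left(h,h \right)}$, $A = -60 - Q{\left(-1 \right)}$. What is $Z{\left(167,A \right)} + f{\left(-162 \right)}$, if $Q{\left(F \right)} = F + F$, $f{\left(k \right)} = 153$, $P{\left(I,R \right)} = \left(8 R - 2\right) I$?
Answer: $27181$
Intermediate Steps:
$P{\left(I,R \right)} = I \left(-2 + 8 R\right)$ ($P{\left(I,R \right)} = \left(-2 + 8 R\right) I = I \left(-2 + 8 R\right)$)
$Q{\left(F \right)} = 2 F$
$A = -58$ ($A = -60 - 2 \left(-1\right) = -60 - -2 = -60 + 2 = -58$)
$Z{\left(N,h \right)} = 2 h \left(-1 + 4 h\right)$
$Z{\left(167,A \right)} + f{\left(-162 \right)} = 2 \left(-58\right) \left(-1 + 4 \left(-58\right)\right) + 153 = 2 \left(-58\right) \left(-1 - 232\right) + 153 = 2 \left(-58\right) \left(-233\right) + 153 = 27028 + 153 = 27181$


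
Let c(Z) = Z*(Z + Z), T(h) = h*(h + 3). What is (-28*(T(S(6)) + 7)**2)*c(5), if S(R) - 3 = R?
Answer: -18515000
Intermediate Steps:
S(R) = 3 + R
T(h) = h*(3 + h)
c(Z) = 2*Z**2 (c(Z) = Z*(2*Z) = 2*Z**2)
(-28*(T(S(6)) + 7)**2)*c(5) = (-28*((3 + 6)*(3 + (3 + 6)) + 7)**2)*(2*5**2) = (-28*(9*(3 + 9) + 7)**2)*(2*25) = -28*(9*12 + 7)**2*50 = -28*(108 + 7)**2*50 = -28*115**2*50 = -28*13225*50 = -370300*50 = -18515000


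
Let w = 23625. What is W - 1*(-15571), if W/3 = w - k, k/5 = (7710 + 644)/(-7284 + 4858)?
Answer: 104921653/1213 ≈ 86498.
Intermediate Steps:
k = -20885/1213 (k = 5*((7710 + 644)/(-7284 + 4858)) = 5*(8354/(-2426)) = 5*(8354*(-1/2426)) = 5*(-4177/1213) = -20885/1213 ≈ -17.218)
W = 86034030/1213 (W = 3*(23625 - 1*(-20885/1213)) = 3*(23625 + 20885/1213) = 3*(28678010/1213) = 86034030/1213 ≈ 70927.)
W - 1*(-15571) = 86034030/1213 - 1*(-15571) = 86034030/1213 + 15571 = 104921653/1213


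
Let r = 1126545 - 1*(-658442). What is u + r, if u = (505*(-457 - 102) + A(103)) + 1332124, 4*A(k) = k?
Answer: 11339367/4 ≈ 2.8348e+6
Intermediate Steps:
A(k) = k/4
u = 4199419/4 (u = (505*(-457 - 102) + (¼)*103) + 1332124 = (505*(-559) + 103/4) + 1332124 = (-282295 + 103/4) + 1332124 = -1129077/4 + 1332124 = 4199419/4 ≈ 1.0499e+6)
r = 1784987 (r = 1126545 + 658442 = 1784987)
u + r = 4199419/4 + 1784987 = 11339367/4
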